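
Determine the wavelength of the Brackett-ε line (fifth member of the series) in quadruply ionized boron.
72.6769 nm

The lines of a series are numbered from the longest wavelength (smallest ΔE) outward; the fifth line is the transition from n = n_f + 5 to n_f.
The Brackett series has all transitions ending at n_f = 4.

For B⁴⁺ (Z = 5), the fifth line (ε-line) is the jump from n = 9 to n = 4:
E_9 = -13.6057 × 5² / 9² = -4.199290 eV
E_4 = -13.6057 × 5² / 4² = -21.258906 eV
ΔE = E_9 - E_4 = 17.059616 eV

λ = hc/E = 1239.84 eV·nm / 17.059616 eV
λ = 72.6769 nm

This is the ε-line of the Brackett series in B⁴⁺.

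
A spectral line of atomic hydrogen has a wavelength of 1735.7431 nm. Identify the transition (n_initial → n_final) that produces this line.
n = 10 → n = 4

First, find the photon energy from the wavelength (hc = 1239.84 eV·nm):
E = hc/λ = 1239.84 eV·nm / 1735.7431 nm = 0.71429925 eV

The energy levels of hydrogen satisfy E_n = -13.6057 / n² eV, so an emission n_i → n_f releases
ΔE = 13.6057 × (1/n_f² − 1/n_i²) eV.

Setting ΔE equal to the photon energy:
1/n_f² − 1/n_i² = 0.71429925 / 13.6057 = 0.052500000

Since 1/n_i² must be positive, we need 1/n_f² > 0.052500000, i.e. n_f ≤ 4. For each allowed n_f, solve n_i = (1/n_f² − 0.052500000)^(−1/2) and check whether it is a whole number:
  n_f = 1: 1/n_i² = 1.000000000 − 0.052500000 = 0.947500000 → n_i = 1.027  (not an integer) ✗
  n_f = 2: 1/n_i² = 0.250000000 − 0.052500000 = 0.197500000 → n_i = 2.250  (not an integer) ✗
  n_f = 3: 1/n_i² = 0.111111111 − 0.052500000 = 0.058611111 → n_i = 4.131  (not an integer) ✗
  n_f = 4: 1/n_i² = 0.062500000 − 0.052500000 = 0.010000000 → n_i = 10.000  → integer, n_i = 10 ✓

Only n_f = 4 gives an integer upper level, n_i = 10.

The transition is from n = 10 to n = 4 (emission).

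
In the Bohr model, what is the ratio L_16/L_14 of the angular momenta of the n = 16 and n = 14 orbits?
1.14

In the Bohr model, L_n = nℏ, so the ratio is purely the ratio of quantum numbers:

L_16/L_14 = 16ℏ / 14ℏ = 16/14 = 1.14

The angular momentum scales linearly with n.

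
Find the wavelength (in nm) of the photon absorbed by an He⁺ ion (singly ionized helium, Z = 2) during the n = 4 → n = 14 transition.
396.9066 nm

First, find the transition energy using E_n = -13.6057 Z² / n² eV:
E_4 = -13.6057 × 2² / 4² = -3.40142500 eV
E_14 = -13.6057 × 2² / 14² = -0.27766735 eV

Photon energy: |ΔE| = |E_14 - E_4| = 3.12375765 eV

Convert to wavelength using E = hc/λ with hc = 1239.84 eV·nm:
λ = hc/E = 1239.84 eV·nm / 3.12375765 eV
λ = 396.9066 nm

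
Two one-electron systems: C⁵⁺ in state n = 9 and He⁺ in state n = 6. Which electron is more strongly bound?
C⁵⁺ at n = 9 (E = -6.04698 eV)

Using E_n = -13.6057 Z² / n² eV:

C⁵⁺ (Z = 6) at n = 9:
E = -13.6057 × 6² / 9² = -13.6057 × 36 / 81 = -6.04697778 eV

He⁺ (Z = 2) at n = 6:
E = -13.6057 × 2² / 6² = -13.6057 × 4 / 36 = -1.51174444 eV

Since -6.04697778 eV < -1.51174444 eV,
C⁵⁺ at n = 9 is more tightly bound (requires more energy to ionize).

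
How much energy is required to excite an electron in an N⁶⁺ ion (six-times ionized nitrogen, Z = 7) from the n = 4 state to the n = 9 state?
33.4368 eV

The energy levels of a hydrogen-like atom are E_n = -13.6057 Z² eV / n².

Energy at n = 4: E_4 = -13.6057 × 7² / 4² = -41.6674563 eV
Energy at n = 9: E_9 = -13.6057 × 7² / 9² = -8.2306086 eV

The excitation energy is the difference:
ΔE = E_9 - E_4
ΔE = -8.2306086 - (-41.6674563)
ΔE = 33.4368 eV

Since this is positive, energy must be absorbed (photon absorption).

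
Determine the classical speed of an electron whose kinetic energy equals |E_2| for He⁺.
2.19e+06 m/s (or 0.73% of c)

The binding energy at n = 2 for He⁺ is:
E_2 = -13.6057 × 2²/2² = -13.6057 eV
|E_2| = 13.6057 eV

Convert to Joules:
KE = 13.6057 eV × (1.602177 × 10⁻¹⁹ J/eV) = 2.1799e-18 J

Using KE = ½mv²:
v = √(2·KE/m_e)
v = √(2 × 2.1799e-18 J / 9.10938 × 10⁻³¹ kg)
v = 2.19e+06 m/s

This is approximately 0.73% the speed of light.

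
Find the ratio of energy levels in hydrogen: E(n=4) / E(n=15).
14.0625

Using E_n = -13.6057 Z² / n² eV with Z = 1:

E_4 = -13.6057 / 4² = -13.6057 / 16 = -0.8503562500 eV
E_15 = -13.6057 / 15² = -13.6057 / 225 = -0.0604697778 eV

The ratio is:
E_4/E_15 = (-0.8503562500) / (-0.0604697778)
E_4/E_15 = (-13.6057/16) / (-13.6057/225)
E_4/E_15 = 225/16
E_4/E_15 = 14.0625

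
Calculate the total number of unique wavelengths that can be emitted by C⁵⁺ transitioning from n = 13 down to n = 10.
6

The electron can occupy levels n = 10, 11, ..., 13 during de-excitation — that is m = 13 - 10 + 1 = 4 distinct levels.

The number of distinct spectral lines equals the number of ways to choose 2 of these m levels (each pair gives one possible emission transition):

Number of lines = m(m-1)/2 = 4×3/2 = 6

These correspond to all possible transitions between the 4 levels:
13 → 12, 13 → 11, 13 → 10, 12 → 11, 12 → 10, 11 → 10

Each transition produces a photon with a unique energy (and thus wavelength). This count does not depend on Z.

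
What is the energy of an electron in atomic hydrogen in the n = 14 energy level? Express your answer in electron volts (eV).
-0.0694 eV

The energy levels of a hydrogen-like atom are given by:
E_n = -13.6057 eV / n²

For n = 14:
E_14 = -13.6057 eV / 14²
E_14 = -13.6057 eV / 196
E_14 = -0.0694 eV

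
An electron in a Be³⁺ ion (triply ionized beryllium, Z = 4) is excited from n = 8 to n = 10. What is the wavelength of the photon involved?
1012.5168 nm

First, find the transition energy using E_n = -13.6057 Z² / n² eV:
E_8 = -13.6057 × 4² / 8² = -3.401425000 eV
E_10 = -13.6057 × 4² / 10² = -2.176912000 eV

Photon energy: |ΔE| = |E_10 - E_8| = 1.224513000 eV

Convert to wavelength using E = hc/λ with hc = 1239.84 eV·nm:
λ = hc/E = 1239.84 eV·nm / 1.224513000 eV
λ = 1012.5168 nm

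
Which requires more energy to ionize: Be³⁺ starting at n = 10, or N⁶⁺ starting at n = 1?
N⁶⁺ at n = 1 (E = -666.679300 eV)

Using E_n = -13.6057 Z² / n² eV:

Be³⁺ (Z = 4) at n = 10:
E = -13.6057 × 4² / 10² = -13.6057 × 16 / 100 = -2.176912000 eV

N⁶⁺ (Z = 7) at n = 1:
E = -13.6057 × 7² / 1² = -13.6057 × 49 / 1 = -666.679300000 eV

Since -666.679300000 eV < -2.176912000 eV,
N⁶⁺ at n = 1 is more tightly bound (requires more energy to ionize).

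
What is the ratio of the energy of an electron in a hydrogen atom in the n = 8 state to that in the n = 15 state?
3.515625

Using E_n = -13.6057 Z² / n² eV with Z = 1:

E_8 = -13.6057 / 8² = -13.6057 / 64 = -0.21258906250 eV
E_15 = -13.6057 / 15² = -13.6057 / 225 = -0.06046977778 eV

The ratio is:
E_8/E_15 = (-0.21258906250) / (-0.06046977778)
E_8/E_15 = (-13.6057/64) / (-13.6057/225)
E_8/E_15 = 225/64
E_8/E_15 = 3.515625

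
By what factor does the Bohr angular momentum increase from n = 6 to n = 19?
3.166667

In the Bohr model, L_n = nℏ, so the ratio is purely the ratio of quantum numbers:

L_19/L_6 = 19ℏ / 6ℏ = 19/6 = 3.166667

The angular momentum scales linearly with n.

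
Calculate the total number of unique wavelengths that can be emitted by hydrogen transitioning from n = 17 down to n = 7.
55

The electron can occupy levels n = 7, 8, ..., 17 during de-excitation — that is m = 17 - 7 + 1 = 11 distinct levels.

The number of distinct spectral lines equals the number of ways to choose 2 of these m levels (each pair gives one possible emission transition):

Number of lines = m(m-1)/2 = 11×10/2 = 55

These correspond to all possible transitions between the 11 levels:
17 → 16, 17 → 15, 17 → 14, 17 → 13, 17 → 12, 17 → 11, 17 → 10, 17 → 9...

Each transition produces a photon with a unique energy (and thus wavelength). This count does not depend on Z.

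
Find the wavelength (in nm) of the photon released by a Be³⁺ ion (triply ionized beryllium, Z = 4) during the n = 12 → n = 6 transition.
273.379539 nm

First, find the transition energy using E_n = -13.6057 Z² / n² eV:
E_12 = -13.6057 × 4² / 12² = -1.5117444444 eV
E_6 = -13.6057 × 4² / 6² = -6.0469777778 eV

Photon energy: |ΔE| = |E_6 - E_12| = 4.5352333334 eV

Convert to wavelength using E = hc/λ with hc = 1239.84 eV·nm:
λ = hc/E = 1239.84 eV·nm / 4.5352333334 eV
λ = 273.379539 nm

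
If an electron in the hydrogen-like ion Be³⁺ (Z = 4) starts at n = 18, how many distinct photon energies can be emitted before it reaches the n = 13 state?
15

The electron can occupy levels n = 13, 14, ..., 18 during de-excitation — that is m = 18 - 13 + 1 = 6 distinct levels.

The number of distinct spectral lines equals the number of ways to choose 2 of these m levels (each pair gives one possible emission transition):

Number of lines = m(m-1)/2 = 6×5/2 = 15

These correspond to all possible transitions between the 6 levels:
18 → 17, 18 → 16, 18 → 15, 18 → 14, 18 → 13, 17 → 16, 17 → 15, 17 → 14...

Each transition produces a photon with a unique energy (and thus wavelength). This count does not depend on Z.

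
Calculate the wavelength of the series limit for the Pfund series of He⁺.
569.5407 nm

The series limit corresponds to the transition from n = ∞ to n = 5.
This is the highest energy (shortest wavelength) transition in the Pfund series.

E_∞ = 0 eV
E_5 = -13.6057 × 2² / 5² = -2.17691200 eV

Energy at series limit:
ΔE = E_∞ - E_5 = 0 - (-2.17691200) = 2.17691200 eV
λ = hc/E = 1239.84 eV·nm / 2.17691200 eV = 569.5407 nm

This energy equals the ionization energy from the n = 5 state of He⁺.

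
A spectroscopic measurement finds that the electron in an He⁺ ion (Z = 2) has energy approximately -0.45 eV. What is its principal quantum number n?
n = 11

The exact energy levels follow E_n = -13.6057 Z² / n² eV with Z = 2.

The measured value (-0.45 eV) is reported to only 2 significant figures, so we must test candidate n values and see which one matches to that precision.

Candidate energies:
  n = 9:  E = -13.6057 × 2² / 9² = -0.671886 eV
  n = 10:  E = -13.6057 × 2² / 10² = -0.544228 eV
  n = 11:  E = -13.6057 × 2² / 11² = -0.449775 eV  ← matches
  n = 12:  E = -13.6057 × 2² / 12² = -0.377936 eV
  n = 13:  E = -13.6057 × 2² / 13² = -0.322028 eV

Checking against the measurement of -0.45 eV (2 sig figs), only n = 11 agrees:
E_11 = -0.449775 eV, which rounds to -0.45 eV ✓

Therefore n = 11.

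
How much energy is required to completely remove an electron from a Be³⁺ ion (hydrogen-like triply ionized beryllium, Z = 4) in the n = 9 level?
2.68755 eV

The ionization energy is the energy needed to remove the electron completely (n → ∞).

For a hydrogen-like ion with Z = 4, E_n = -13.6057 Z² / n² eV.

At n = 9: E_9 = -13.6057 × 4² / 9² = -2.68754568 eV
At n = ∞: E_∞ = 0 eV

Ionization energy = E_∞ - E_9 = 0 - (-2.68754568) = 2.68754568 eV
Ionization energy ≈ 2.68755 eV

This is also called the binding energy of the electron in state n = 9.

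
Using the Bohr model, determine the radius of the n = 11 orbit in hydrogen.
6.4030 nm (or 64.0304 Å)

The Bohr radius formula is:
r_n = n² a₀ / Z

where a₀ = 0.0529177 nm is the Bohr radius.

For H (Z = 1) at n = 11:
r_11 = 11² × 0.0529177 nm / 1
r_11 = 121 × 0.0529177 nm / 1
r_11 = 6.40304 nm / 1
r_11 = 6.4030 nm

The electron orbits at approximately 6.4030 nm from the nucleus.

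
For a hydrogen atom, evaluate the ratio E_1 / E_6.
36.00

Using E_n = -13.6057 Z² / n² eV with Z = 1:

E_1 = -13.6057 / 1² = -13.6057 / 1 = -13.60570000 eV
E_6 = -13.6057 / 6² = -13.6057 / 36 = -0.37793611 eV

The ratio is:
E_1/E_6 = (-13.60570000) / (-0.37793611)
E_1/E_6 = (-13.6057/1) / (-13.6057/36)
E_1/E_6 = 36/1
E_1/E_6 = 36.00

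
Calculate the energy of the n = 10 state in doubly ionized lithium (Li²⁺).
-1.22451 eV

For hydrogen-like ions, the energy levels scale with Z²:
E_n = -13.6057 Z² / n² eV

For Li²⁺ (Z = 3) at n = 10:
E_10 = -13.6057 × 3² / 10²
E_10 = -13.6057 × 9 / 100
E_10 = -122.4513 / 100
E_10 = -1.22451 eV

The energy is 9 times more negative than hydrogen at the same n due to the stronger nuclear charge.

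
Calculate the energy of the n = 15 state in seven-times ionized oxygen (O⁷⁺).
-3.8701 eV

For hydrogen-like ions, the energy levels scale with Z²:
E_n = -13.6057 Z² / n² eV

For O⁷⁺ (Z = 8) at n = 15:
E_15 = -13.6057 × 8² / 15²
E_15 = -13.6057 × 64 / 225
E_15 = -870.7648 / 225
E_15 = -3.8701 eV

The energy is 64 times more negative than hydrogen at the same n due to the stronger nuclear charge.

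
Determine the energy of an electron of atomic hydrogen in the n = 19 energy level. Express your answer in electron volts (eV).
-0.03769 eV

The energy levels of a hydrogen-like atom are given by:
E_n = -13.6057 eV / n²

For n = 19:
E_19 = -13.6057 eV / 19²
E_19 = -13.6057 eV / 361
E_19 = -0.03769 eV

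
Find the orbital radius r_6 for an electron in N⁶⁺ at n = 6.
0.2721 nm (or 2.7215 Å)

The Bohr radius formula is:
r_n = n² a₀ / Z

where a₀ = 0.0529177 nm is the Bohr radius.

For N⁶⁺ (Z = 7) at n = 6:
r_6 = 6² × 0.0529177 nm / 7
r_6 = 36 × 0.0529177 nm / 7
r_6 = 1.90504 nm / 7
r_6 = 0.2721 nm

The electron orbits at approximately 0.2721 nm from the nucleus.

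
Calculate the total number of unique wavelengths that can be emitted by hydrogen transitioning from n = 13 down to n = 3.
55

The electron can occupy levels n = 3, 4, ..., 13 during de-excitation — that is m = 13 - 3 + 1 = 11 distinct levels.

The number of distinct spectral lines equals the number of ways to choose 2 of these m levels (each pair gives one possible emission transition):

Number of lines = m(m-1)/2 = 11×10/2 = 55

These correspond to all possible transitions between the 11 levels:
13 → 12, 13 → 11, 13 → 10, 13 → 9, 13 → 8, 13 → 7, 13 → 6, 13 → 5...

Each transition produces a photon with a unique energy (and thus wavelength). This count does not depend on Z.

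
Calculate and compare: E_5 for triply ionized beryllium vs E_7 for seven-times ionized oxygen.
O⁷⁺ at n = 7 (E = -17.771 eV)

Using E_n = -13.6057 Z² / n² eV:

Be³⁺ (Z = 4) at n = 5:
E = -13.6057 × 4² / 5² = -13.6057 × 16 / 25 = -8.707648 eV

O⁷⁺ (Z = 8) at n = 7:
E = -13.6057 × 8² / 7² = -13.6057 × 64 / 49 = -17.770710 eV

Since -17.770710 eV < -8.707648 eV,
O⁷⁺ at n = 7 is more tightly bound (requires more energy to ionize).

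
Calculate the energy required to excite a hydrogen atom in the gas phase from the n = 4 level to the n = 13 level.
0.7698 eV

The energy levels of a hydrogen-like atom are E_n = -13.6057 eV / n².

Energy at n = 4: E_4 = -13.6057 / 4² = -0.8503563 eV
Energy at n = 13: E_13 = -13.6057 / 13² = -0.0805071 eV

The excitation energy is the difference:
ΔE = E_13 - E_4
ΔE = -0.0805071 - (-0.8503563)
ΔE = 0.7698 eV

Since this is positive, energy must be absorbed (photon absorption).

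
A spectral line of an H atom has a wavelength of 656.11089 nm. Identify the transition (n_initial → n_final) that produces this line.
n = 3 → n = 2

First, find the photon energy from the wavelength (hc = 1239.84 eV·nm):
E = hc/λ = 1239.84 eV·nm / 656.11089 nm = 1.8896806 eV

The energy levels of hydrogen satisfy E_n = -13.6057 / n² eV, so an emission n_i → n_f releases
ΔE = 13.6057 × (1/n_f² − 1/n_i²) eV.

Setting ΔE equal to the photon energy:
1/n_f² − 1/n_i² = 1.8896806 / 13.6057 = 0.13888889

Since 1/n_i² must be positive, we need 1/n_f² > 0.13888889, i.e. n_f ≤ 2. For each allowed n_f, solve n_i = (1/n_f² − 0.13888889)^(−1/2) and check whether it is a whole number:
  n_f = 1: 1/n_i² = 1.00000000 − 0.13888889 = 0.86111111 → n_i = 1.078  (not an integer) ✗
  n_f = 2: 1/n_i² = 0.25000000 − 0.13888889 = 0.11111111 → n_i = 3.000  → integer, n_i = 3 ✓

Only n_f = 2 gives an integer upper level, n_i = 3.

The transition is from n = 3 to n = 2 (emission).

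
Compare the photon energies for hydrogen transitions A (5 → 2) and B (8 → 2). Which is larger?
8 → 2

Calculate the energy for each transition:

Transition 5 → 2:
ΔE₁ = |E_2 - E_5| = |-13.6057/2² - (-13.6057/5²)|
ΔE₁ = |-3.40142500 - (-0.54422800)| = 2.85720 eV

Transition 8 → 2:
ΔE₂ = |E_2 - E_8| = |-13.6057/2² - (-13.6057/8²)|
ΔE₂ = |-3.40142500 - (-0.21258906)| = 3.18884 eV

Since 3.18884 eV > 2.85720 eV, the transition 8 → 2 emits the more energetic photon.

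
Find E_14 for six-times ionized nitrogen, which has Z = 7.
-3.401 eV

For hydrogen-like ions, the energy levels scale with Z²:
E_n = -13.6057 Z² / n² eV

For N⁶⁺ (Z = 7) at n = 14:
E_14 = -13.6057 × 7² / 14²
E_14 = -13.6057 × 49 / 196
E_14 = -666.6793 / 196
E_14 = -3.401 eV

The energy is 49 times more negative than hydrogen at the same n due to the stronger nuclear charge.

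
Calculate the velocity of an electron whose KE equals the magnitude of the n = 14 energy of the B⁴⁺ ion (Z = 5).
7.8132e+05 m/s (or 0.26% of c)

The binding energy at n = 14 for B⁴⁺ is:
E_14 = -13.6057 × 5²/14² = -1.7354209 eV
|E_14| = 1.7354209 eV

Convert to Joules:
KE = 1.7354209 eV × (1.602177 × 10⁻¹⁹ J/eV) = 2.780451e-19 J

Using KE = ½mv²:
v = √(2·KE/m_e)
v = √(2 × 2.780451e-19 J / 9.10938 × 10⁻³¹ kg)
v = 7.8132e+05 m/s

This is approximately 0.26% the speed of light.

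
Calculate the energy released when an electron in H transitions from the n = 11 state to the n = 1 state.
13.49 eV

The energy levels are E_n = -13.6057 eV / n².

Energy at n = 11: E_11 = -13.6057 / 11² = -0.11244 eV
Energy at n = 1: E_1 = -13.6057 / 1² = -13.60570 eV

For emission (electron falling to lower state), the photon energy is:
E_photon = E_11 - E_1 = |-0.11244 - (-13.60570)|
E_photon = 13.49 eV

This energy is carried away by the emitted photon.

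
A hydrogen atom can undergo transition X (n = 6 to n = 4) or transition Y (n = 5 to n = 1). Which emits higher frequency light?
5 → 1

Calculate the energy for each transition:

Transition 6 → 4:
ΔE₁ = |E_4 - E_6| = |-13.6057/4² - (-13.6057/6²)|
ΔE₁ = |-0.850356250000 - (-0.377936111111)| = 0.472420139 eV

Transition 5 → 1:
ΔE₂ = |E_1 - E_5| = |-13.6057/1² - (-13.6057/5²)|
ΔE₂ = |-13.605700000000 - (-0.544228000000)| = 13.061472000 eV

Since 13.061472000 eV > 0.472420139 eV, the transition 5 → 1 emits the more energetic photon.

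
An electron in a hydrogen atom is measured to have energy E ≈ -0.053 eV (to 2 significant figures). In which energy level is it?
n = 16

The exact energy levels follow E_n = -13.6057 eV / n².

The measured value (-0.053 eV) is reported to only 2 significant figures, so we must test candidate n values and see which one matches to that precision.

Candidate energies:
  n = 14:  E = -13.6057/14² = -0.06942 eV
  n = 15:  E = -13.6057/15² = -0.06047 eV
  n = 16:  E = -13.6057/16² = -0.05315 eV  ← matches
  n = 17:  E = -13.6057/17² = -0.04708 eV
  n = 18:  E = -13.6057/18² = -0.04199 eV

Checking against the measurement of -0.053 eV (2 sig figs), only n = 16 agrees:
E_16 = -0.05315 eV, which rounds to -0.053 eV ✓

Therefore n = 16.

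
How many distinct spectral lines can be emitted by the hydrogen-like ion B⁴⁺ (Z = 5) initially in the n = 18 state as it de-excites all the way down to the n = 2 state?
136

The electron can occupy levels n = 2, 3, ..., 18 during de-excitation — that is m = 18 - 2 + 1 = 17 distinct levels.

The number of distinct spectral lines equals the number of ways to choose 2 of these m levels (each pair gives one possible emission transition):

Number of lines = m(m-1)/2 = 17×16/2 = 136

These correspond to all possible transitions between the 17 levels:
18 → 17, 18 → 16, 18 → 15, 18 → 14, 18 → 13, 18 → 12, 18 → 11, 18 → 10...

Each transition produces a photon with a unique energy (and thus wavelength). This count does not depend on Z.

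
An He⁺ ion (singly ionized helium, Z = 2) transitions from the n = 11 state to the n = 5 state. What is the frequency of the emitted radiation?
4.1762e+14 Hz

First, find the transition energy:
E_11 = -13.6057 × 2² / 11² = -0.44977521 eV
E_5 = -13.6057 × 2² / 5² = -2.17691200 eV
|ΔE| = |E_5 - E_11| = 1.72713679 eV

Convert to Joules: E = 1.72713679 eV × (1.602177 × 10⁻¹⁹ J/eV) = 2.767179e-19 J

Using E = hf:
f = E/h = 2.767179e-19 J / (6.62607 × 10⁻³⁴ J·s)
f = 4.1762e+14 Hz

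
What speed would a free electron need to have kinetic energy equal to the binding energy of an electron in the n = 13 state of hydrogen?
1.68284e+05 m/s (or 0.0561% of c)

The binding energy at n = 13 for hydrogen is:
E_13 = -13.6057/13² = -0.0805071006 eV
|E_13| = 0.0805071006 eV

Convert to Joules:
KE = 0.0805071006 eV × (1.602177 × 10⁻¹⁹ J/eV) = 1.2898662e-20 J

Using KE = ½mv²:
v = √(2·KE/m_e)
v = √(2 × 1.2898662e-20 J / 9.10938 × 10⁻³¹ kg)
v = 1.68284e+05 m/s

This is approximately 0.0561% the speed of light.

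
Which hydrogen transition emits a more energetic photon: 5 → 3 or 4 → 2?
4 → 2

Calculate the energy for each transition:

Transition 5 → 3:
ΔE₁ = |E_3 - E_5| = |-13.6057/3² - (-13.6057/5²)|
ΔE₁ = |-1.5117444444 - (-0.5442280000)| = 0.9675164 eV

Transition 4 → 2:
ΔE₂ = |E_2 - E_4| = |-13.6057/2² - (-13.6057/4²)|
ΔE₂ = |-3.4014250000 - (-0.8503562500)| = 2.5510688 eV

Since 2.5510688 eV > 0.9675164 eV, the transition 4 → 2 emits the more energetic photon.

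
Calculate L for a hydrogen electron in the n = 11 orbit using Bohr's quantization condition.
1.16003e-33 J·s (or 11ℏ)

In the Bohr model, angular momentum is quantized:
L = nℏ

where ℏ = h/(2π) = 1.0545718e-34 J·s

For n = 11:
L = 11 × 1.0545718e-34 J·s
L = 1.16003e-33 J·s

This can also be written as L = 11ℏ.
The angular momentum is an integer multiple of the reduced Planck constant.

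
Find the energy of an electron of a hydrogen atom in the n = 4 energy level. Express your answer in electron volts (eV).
-0.85036 eV

The energy levels of a hydrogen-like atom are given by:
E_n = -13.6057 eV / n²

For n = 4:
E_4 = -13.6057 eV / 4²
E_4 = -13.6057 eV / 16
E_4 = -0.85036 eV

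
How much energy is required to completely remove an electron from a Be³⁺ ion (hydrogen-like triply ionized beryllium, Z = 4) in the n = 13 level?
1.28811 eV

The ionization energy is the energy needed to remove the electron completely (n → ∞).

For a hydrogen-like ion with Z = 4, E_n = -13.6057 Z² / n² eV.

At n = 13: E_13 = -13.6057 × 4² / 13² = -1.28811361 eV
At n = ∞: E_∞ = 0 eV

Ionization energy = E_∞ - E_13 = 0 - (-1.28811361) = 1.28811361 eV
Ionization energy ≈ 1.28811 eV

This is also called the binding energy of the electron in state n = 13.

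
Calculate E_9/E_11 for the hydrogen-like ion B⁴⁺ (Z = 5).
1.493827

Using E_n = -13.6057 Z² / n² eV with Z = 5:

E_9 = -13.6057 × 5² / 9² = -340.1425 / 81 = -4.199290123457 eV
E_11 = -13.6057 × 5² / 11² = -340.1425 / 121 = -2.811095041322 eV

The ratio is:
E_9/E_11 = (-4.199290123457) / (-2.811095041322)
E_9/E_11 = (-340.1425/81) / (-340.1425/121)
E_9/E_11 = 121/81
E_9/E_11 = 1.493827
(Note: the Z² factors cancel in the ratio.)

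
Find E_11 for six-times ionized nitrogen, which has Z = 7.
-5.50975 eV

For hydrogen-like ions, the energy levels scale with Z²:
E_n = -13.6057 Z² / n² eV

For N⁶⁺ (Z = 7) at n = 11:
E_11 = -13.6057 × 7² / 11²
E_11 = -13.6057 × 49 / 121
E_11 = -666.6793 / 121
E_11 = -5.50975 eV

The energy is 49 times more negative than hydrogen at the same n due to the stronger nuclear charge.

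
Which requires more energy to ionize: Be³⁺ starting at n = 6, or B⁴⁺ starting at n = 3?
B⁴⁺ at n = 3 (E = -37.79361 eV)

Using E_n = -13.6057 Z² / n² eV:

Be³⁺ (Z = 4) at n = 6:
E = -13.6057 × 4² / 6² = -13.6057 × 16 / 36 = -6.04697778 eV

B⁴⁺ (Z = 5) at n = 3:
E = -13.6057 × 5² / 3² = -13.6057 × 25 / 9 = -37.79361111 eV

Since -37.79361111 eV < -6.04697778 eV,
B⁴⁺ at n = 3 is more tightly bound (requires more energy to ionize).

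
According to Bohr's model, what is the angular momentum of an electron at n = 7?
7.382e-34 J·s (or 7ℏ)

In the Bohr model, angular momentum is quantized:
L = nℏ

where ℏ = h/(2π) = 1.05457e-34 J·s

For n = 7:
L = 7 × 1.05457e-34 J·s
L = 7.382e-34 J·s

This can also be written as L = 7ℏ.
The angular momentum is an integer multiple of the reduced Planck constant.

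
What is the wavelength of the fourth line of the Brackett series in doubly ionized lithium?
216.00 nm

The lines of a series are numbered from the longest wavelength (smallest ΔE) outward; the fourth line is the transition from n = n_f + 4 to n_f.
The Brackett series has all transitions ending at n_f = 4.

For Li²⁺ (Z = 3), the fourth line (δ-line) is the jump from n = 8 to n = 4:
E_8 = -13.6057 × 3² / 8² = -1.913302 eV
E_4 = -13.6057 × 3² / 4² = -7.653206 eV
ΔE = E_8 - E_4 = 5.739904 eV

λ = hc/E = 1239.84 eV·nm / 5.739904 eV
λ = 216.00 nm

This is the δ-line of the Brackett series in Li²⁺.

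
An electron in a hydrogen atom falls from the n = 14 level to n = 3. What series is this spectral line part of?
Paschen series

The spectral series in hydrogen are named based on the final (lower) energy level:
- Lyman series: n_final = 1 (ultraviolet)
- Balmer series: n_final = 2 (visible/near-UV)
- Paschen series: n_final = 3 (infrared)
- Brackett series: n_final = 4 (infrared)
- Pfund series: n_final = 5 (far infrared)

Since this transition ends at n = 3, it belongs to the Paschen series.

For reference, this 14 → 3 line has photon energy
ΔE = 13.6057 eV × (1/3² - 1/14²) = 1.442327608 eV,
corresponding to wavelength λ = hc/ΔE = 1239.84 eV·nm / 1.442327608 eV = 859.61053 nm in the infrared region.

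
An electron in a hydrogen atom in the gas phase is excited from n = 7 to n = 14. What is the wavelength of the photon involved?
5953.599 nm

First, find the transition energy using E_n = -13.6057 / n² eV:
E_7 = -13.6057 / 7² = -0.277667347 eV
E_14 = -13.6057 / 14² = -0.069416837 eV

Photon energy: |ΔE| = |E_14 - E_7| = 0.208250510 eV

Convert to wavelength using E = hc/λ with hc = 1239.84 eV·nm:
λ = hc/E = 1239.84 eV·nm / 0.208250510 eV
λ = 5953.599 nm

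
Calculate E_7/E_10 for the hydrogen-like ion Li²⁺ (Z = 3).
2.04082

Using E_n = -13.6057 Z² / n² eV with Z = 3:

E_7 = -13.6057 × 3² / 7² = -122.4513 / 49 = -2.49900612245 eV
E_10 = -13.6057 × 3² / 10² = -122.4513 / 100 = -1.22451300000 eV

The ratio is:
E_7/E_10 = (-2.49900612245) / (-1.22451300000)
E_7/E_10 = (-122.4513/49) / (-122.4513/100)
E_7/E_10 = 100/49
E_7/E_10 = 2.04082
(Note: the Z² factors cancel in the ratio.)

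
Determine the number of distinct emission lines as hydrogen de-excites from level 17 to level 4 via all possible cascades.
91

The electron can occupy levels n = 4, 5, ..., 17 during de-excitation — that is m = 17 - 4 + 1 = 14 distinct levels.

The number of distinct spectral lines equals the number of ways to choose 2 of these m levels (each pair gives one possible emission transition):

Number of lines = m(m-1)/2 = 14×13/2 = 91

These correspond to all possible transitions between the 14 levels:
17 → 16, 17 → 15, 17 → 14, 17 → 13, 17 → 12, 17 → 11, 17 → 10, 17 → 9...

Each transition produces a photon with a unique energy (and thus wavelength). This count does not depend on Z.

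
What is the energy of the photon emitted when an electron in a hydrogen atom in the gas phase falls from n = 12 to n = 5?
0.450 eV

The energy levels are E_n = -13.6057 eV / n².

Energy at n = 12: E_12 = -13.6057 / 12² = -0.094484 eV
Energy at n = 5: E_5 = -13.6057 / 5² = -0.544228 eV

For emission (electron falling to lower state), the photon energy is:
E_photon = E_12 - E_5 = |-0.094484 - (-0.544228)|
E_photon = 0.450 eV

This energy is carried away by the emitted photon.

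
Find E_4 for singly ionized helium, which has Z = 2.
-3.401 eV

For hydrogen-like ions, the energy levels scale with Z²:
E_n = -13.6057 Z² / n² eV

For He⁺ (Z = 2) at n = 4:
E_4 = -13.6057 × 2² / 4²
E_4 = -13.6057 × 4 / 16
E_4 = -54.4228 / 16
E_4 = -3.401 eV

The energy is 4 times more negative than hydrogen at the same n due to the stronger nuclear charge.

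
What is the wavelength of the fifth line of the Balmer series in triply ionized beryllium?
24.807 nm

The lines of a series are numbered from the longest wavelength (smallest ΔE) outward; the fifth line is the transition from n = n_f + 5 to n_f.
The Balmer series has all transitions ending at n_f = 2.

For Be³⁺ (Z = 4), the fifth line (ε-line) is the jump from n = 7 to n = 2:
E_7 = -13.6057 × 4² / 7² = -4.44268 eV
E_2 = -13.6057 × 4² / 2² = -54.42280 eV
ΔE = E_7 - E_2 = 49.98012 eV

λ = hc/E = 1239.84 eV·nm / 49.98012 eV
λ = 24.807 nm

This is the ε-line of the Balmer series in Be³⁺.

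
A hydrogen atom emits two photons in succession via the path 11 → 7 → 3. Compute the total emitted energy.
1.399301 eV

The energy levels of hydrogen are E_n = -13.6057 / n² eV.

First transition (11 → 7):
ΔE₁ = |E_7 - E_11|
ΔE₁ = |-0.277667346939 - (-0.112443801653)| = 0.165223545 eV

Second transition (7 → 3):
ΔE₂ = |E_3 - E_7|
ΔE₂ = |-1.511744444444 - (-0.277667346939)| = 1.234077098 eV

Total energy released:
E_total = ΔE₁ + ΔE₂ = 0.165223545 + 1.234077098 = 1.399301 eV

Note: This equals the direct transition 11 → 3: 1.399301 eV ✓
Energy is conserved regardless of the path taken.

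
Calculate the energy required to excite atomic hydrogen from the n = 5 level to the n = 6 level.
0.166292 eV

The energy levels of a hydrogen-like atom are E_n = -13.6057 eV / n².

Energy at n = 5: E_5 = -13.6057 / 5² = -0.544228000 eV
Energy at n = 6: E_6 = -13.6057 / 6² = -0.377936111 eV

The excitation energy is the difference:
ΔE = E_6 - E_5
ΔE = -0.377936111 - (-0.544228000)
ΔE = 0.166292 eV

Since this is positive, energy must be absorbed (photon absorption).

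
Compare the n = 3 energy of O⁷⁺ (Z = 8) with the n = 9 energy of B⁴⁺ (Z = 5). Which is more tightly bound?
O⁷⁺ at n = 3 (E = -96.751644 eV)

Using E_n = -13.6057 Z² / n² eV:

O⁷⁺ (Z = 8) at n = 3:
E = -13.6057 × 8² / 3² = -13.6057 × 64 / 9 = -96.751644444 eV

B⁴⁺ (Z = 5) at n = 9:
E = -13.6057 × 5² / 9² = -13.6057 × 25 / 81 = -4.199290123 eV

Since -96.751644444 eV < -4.199290123 eV,
O⁷⁺ at n = 3 is more tightly bound (requires more energy to ionize).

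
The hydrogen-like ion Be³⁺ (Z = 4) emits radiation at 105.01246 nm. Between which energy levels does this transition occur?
n = 11 → n = 4

First, find the photon energy from the wavelength (hc = 1239.84 eV·nm):
E = hc/λ = 1239.84 eV·nm / 105.01246 nm = 11.806599 eV

The energy levels of Be³⁺ satisfy E_n = -13.6057 × 4² / n² eV, so an emission n_i → n_f releases
ΔE = 13.6057 × 4² × (1/n_f² − 1/n_i²) eV.

Setting ΔE equal to the photon energy:
1/n_f² − 1/n_i² = 11.806599 / (13.6057 × 4²) = 0.054235536

Since 1/n_i² must be positive, we need 1/n_f² > 0.054235536, i.e. n_f ≤ 4. For each allowed n_f, solve n_i = (1/n_f² − 0.054235536)^(−1/2) and check whether it is a whole number:
  n_f = 1: 1/n_i² = 1.000000000 − 0.054235536 = 0.945764464 → n_i = 1.028  (not an integer) ✗
  n_f = 2: 1/n_i² = 0.250000000 − 0.054235536 = 0.195764464 → n_i = 2.260  (not an integer) ✗
  n_f = 3: 1/n_i² = 0.111111111 − 0.054235536 = 0.056875575 → n_i = 4.193  (not an integer) ✗
  n_f = 4: 1/n_i² = 0.062500000 − 0.054235536 = 0.008264464 → n_i = 11.000  → integer, n_i = 11 ✓

Only n_f = 4 gives an integer upper level, n_i = 11.

The transition is from n = 11 to n = 4 (emission).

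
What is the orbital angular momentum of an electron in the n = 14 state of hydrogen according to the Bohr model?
1.4764e-33 J·s (or 14ℏ)

In the Bohr model, angular momentum is quantized:
L = nℏ

where ℏ = h/(2π) = 1.054572e-34 J·s

For n = 14:
L = 14 × 1.054572e-34 J·s
L = 1.4764e-33 J·s

This can also be written as L = 14ℏ.
The angular momentum is an integer multiple of the reduced Planck constant.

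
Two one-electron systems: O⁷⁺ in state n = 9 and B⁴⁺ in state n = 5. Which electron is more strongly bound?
B⁴⁺ at n = 5 (E = -13.61 eV)

Using E_n = -13.6057 Z² / n² eV:

O⁷⁺ (Z = 8) at n = 9:
E = -13.6057 × 8² / 9² = -13.6057 × 64 / 81 = -10.75018 eV

B⁴⁺ (Z = 5) at n = 5:
E = -13.6057 × 5² / 5² = -13.6057 × 25 / 25 = -13.60570 eV

Since -13.60570 eV < -10.75018 eV,
B⁴⁺ at n = 5 is more tightly bound (requires more energy to ionize).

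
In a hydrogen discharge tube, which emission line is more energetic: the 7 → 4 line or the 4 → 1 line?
4 → 1

Calculate the energy for each transition:

Transition 7 → 4:
ΔE₁ = |E_4 - E_7| = |-13.6057/4² - (-13.6057/7²)|
ΔE₁ = |-0.850356250 - (-0.277667347)| = 0.572689 eV

Transition 4 → 1:
ΔE₂ = |E_1 - E_4| = |-13.6057/1² - (-13.6057/4²)|
ΔE₂ = |-13.605700000 - (-0.850356250)| = 12.755344 eV

Since 12.755344 eV > 0.572689 eV, the transition 4 → 1 emits the more energetic photon.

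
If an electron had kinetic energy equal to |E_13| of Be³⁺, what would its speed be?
6.73e+05 m/s (or 0.2245% of c)

The binding energy at n = 13 for Be³⁺ is:
E_13 = -13.6057 × 4²/13² = -1.288114 eV
|E_13| = 1.288114 eV

Convert to Joules:
KE = 1.288114 eV × (1.602177 × 10⁻¹⁹ J/eV) = 2.0638e-19 J

Using KE = ½mv²:
v = √(2·KE/m_e)
v = √(2 × 2.0638e-19 J / 9.10938 × 10⁻³¹ kg)
v = 6.73e+05 m/s

This is approximately 0.2245% the speed of light.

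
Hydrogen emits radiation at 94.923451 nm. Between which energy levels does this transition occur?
n = 5 → n = 1

First, find the photon energy from the wavelength (hc = 1239.84 eV·nm):
E = hc/λ = 1239.84 eV·nm / 94.923451 nm = 13.061472 eV

The energy levels of hydrogen satisfy E_n = -13.6057 / n² eV, so an emission n_i → n_f releases
ΔE = 13.6057 × (1/n_f² − 1/n_i²) eV.

Setting ΔE equal to the photon energy:
1/n_f² − 1/n_i² = 13.061472 / 13.6057 = 0.96000000

Since 1/n_i² must be positive, we need 1/n_f² > 0.96000000, i.e. n_f ≤ 1. For each allowed n_f, solve n_i = (1/n_f² − 0.96000000)^(−1/2) and check whether it is a whole number:
  n_f = 1: 1/n_i² = 1.00000000 − 0.96000000 = 0.04000000 → n_i = 5.000  → integer, n_i = 5 ✓

Only n_f = 1 gives an integer upper level, n_i = 5.

The transition is from n = 5 to n = 1 (emission).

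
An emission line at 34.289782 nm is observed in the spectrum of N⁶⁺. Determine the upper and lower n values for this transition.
n = 11 → n = 4

First, find the photon energy from the wavelength (hc = 1239.84 eV·nm):
E = hc/λ = 1239.84 eV·nm / 34.289782 nm = 36.157710 eV

The energy levels of N⁶⁺ satisfy E_n = -13.6057 × 7² / n² eV, so an emission n_i → n_f releases
ΔE = 13.6057 × 7² × (1/n_f² − 1/n_i²) eV.

Setting ΔE equal to the photon energy:
1/n_f² − 1/n_i² = 36.157710 / (13.6057 × 7²) = 0.054235537

Since 1/n_i² must be positive, we need 1/n_f² > 0.054235537, i.e. n_f ≤ 4. For each allowed n_f, solve n_i = (1/n_f² − 0.054235537)^(−1/2) and check whether it is a whole number:
  n_f = 1: 1/n_i² = 1.000000000 − 0.054235537 = 0.945764463 → n_i = 1.028  (not an integer) ✗
  n_f = 2: 1/n_i² = 0.250000000 − 0.054235537 = 0.195764463 → n_i = 2.260  (not an integer) ✗
  n_f = 3: 1/n_i² = 0.111111111 − 0.054235537 = 0.056875574 → n_i = 4.193  (not an integer) ✗
  n_f = 4: 1/n_i² = 0.062500000 − 0.054235537 = 0.008264463 → n_i = 11.000  → integer, n_i = 11 ✓

Only n_f = 4 gives an integer upper level, n_i = 11.

The transition is from n = 11 to n = 4 (emission).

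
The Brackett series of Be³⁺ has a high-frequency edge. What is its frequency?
3.29e+15 Hz

The series limit corresponds to the transition from n = ∞ to n = 4.
This is the highest energy (shortest wavelength) transition in the Brackett series.

E_∞ = 0 eV
E_4 = -13.6057 × 4² / 4² = -13.60570000 eV

Energy at series limit:
ΔE = E_∞ - E_4 = 0 - (-13.60570000) = 13.60570000 eV
E = 13.60570000 eV × (1.602177 × 10⁻¹⁹ J/eV) = 2.1799e-18 J
f = E/h = 2.1799e-18 J / (6.62607 × 10⁻³⁴ J·s) = 3.29e+15 Hz

This energy equals the ionization energy from the n = 4 state of Be³⁺.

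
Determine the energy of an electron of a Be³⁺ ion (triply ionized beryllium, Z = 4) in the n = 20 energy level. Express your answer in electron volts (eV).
-0.544228 eV

The energy levels of a hydrogen-like atom are given by:
E_n = -13.6057 Z² / n² eV  (with Z = 4 for Be³⁺)

For n = 20:
E_20 = -13.6057 × 4² / 20²
E_20 = -13.6057 × 16 / 400
E_20 = -0.544228 eV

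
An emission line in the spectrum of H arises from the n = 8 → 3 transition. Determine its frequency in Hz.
3.14134e+14 Hz

First, find the transition energy:
E_8 = -13.6057 / 8² = -0.21258906 eV
E_3 = -13.6057 / 3² = -1.51174444 eV
|ΔE| = |E_3 - E_8| = 1.29915538 eV

Convert to Joules: E = 1.29915538 eV × (1.602177 × 10⁻¹⁹ J/eV) = 2.0814769e-19 J

Using E = hf:
f = E/h = 2.0814769e-19 J / (6.62607 × 10⁻³⁴ J·s)
f = 3.14134e+14 Hz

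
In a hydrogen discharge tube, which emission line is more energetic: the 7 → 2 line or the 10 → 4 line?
7 → 2

Calculate the energy for each transition:

Transition 7 → 2:
ΔE₁ = |E_2 - E_7| = |-13.6057/2² - (-13.6057/7²)|
ΔE₁ = |-3.40142500 - (-0.27766735)| = 3.12376 eV

Transition 10 → 4:
ΔE₂ = |E_4 - E_10| = |-13.6057/4² - (-13.6057/10²)|
ΔE₂ = |-0.85035625 - (-0.13605700)| = 0.71430 eV

Since 3.12376 eV > 0.71430 eV, the transition 7 → 2 emits the more energetic photon.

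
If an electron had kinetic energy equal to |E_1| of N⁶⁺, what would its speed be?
1.5314e+07 m/s (or 5.11% of c)

The binding energy at n = 1 for N⁶⁺ is:
E_1 = -13.6057 × 7²/1² = -666.67930 eV
|E_1| = 666.67930 eV

Convert to Joules:
KE = 666.67930 eV × (1.602177 × 10⁻¹⁹ J/eV) = 1.068138e-16 J

Using KE = ½mv²:
v = √(2·KE/m_e)
v = √(2 × 1.068138e-16 J / 9.10938 × 10⁻³¹ kg)
v = 1.5314e+07 m/s

This is approximately 5.11% the speed of light.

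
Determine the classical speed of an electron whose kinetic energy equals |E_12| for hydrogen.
1.823e+05 m/s (or 0.0608% of c)

The binding energy at n = 12 for hydrogen is:
E_12 = -13.6057/12² = -0.09448403 eV
|E_12| = 0.09448403 eV

Convert to Joules:
KE = 0.09448403 eV × (1.602177 × 10⁻¹⁹ J/eV) = 1.51380e-20 J

Using KE = ½mv²:
v = √(2·KE/m_e)
v = √(2 × 1.51380e-20 J / 9.10938 × 10⁻³¹ kg)
v = 1.823e+05 m/s

This is approximately 0.0608% the speed of light.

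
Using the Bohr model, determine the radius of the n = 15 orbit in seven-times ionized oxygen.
1.4883 nm (or 14.8831 Å)

The Bohr radius formula is:
r_n = n² a₀ / Z

where a₀ = 0.0529177 nm is the Bohr radius.

For O⁷⁺ (Z = 8) at n = 15:
r_15 = 15² × 0.0529177 nm / 8
r_15 = 225 × 0.0529177 nm / 8
r_15 = 11.90648 nm / 8
r_15 = 1.4883 nm

The electron orbits at approximately 1.4883 nm from the nucleus.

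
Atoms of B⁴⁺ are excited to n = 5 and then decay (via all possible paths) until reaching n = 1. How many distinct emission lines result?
10

The electron can occupy levels n = 1, 2, ..., 5 during de-excitation — that is m = 5 - 1 + 1 = 5 distinct levels.

The number of distinct spectral lines equals the number of ways to choose 2 of these m levels (each pair gives one possible emission transition):

Number of lines = m(m-1)/2 = 5×4/2 = 10

These correspond to all possible transitions between the 5 levels:
5 → 4, 5 → 3, 5 → 2, 5 → 1, 4 → 3, 4 → 2, 4 → 1, 3 → 2...

Each transition produces a photon with a unique energy (and thus wavelength). This count does not depend on Z.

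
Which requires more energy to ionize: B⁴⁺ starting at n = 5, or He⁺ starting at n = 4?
B⁴⁺ at n = 5 (E = -13.60570 eV)

Using E_n = -13.6057 Z² / n² eV:

B⁴⁺ (Z = 5) at n = 5:
E = -13.6057 × 5² / 5² = -13.6057 × 25 / 25 = -13.60570000 eV

He⁺ (Z = 2) at n = 4:
E = -13.6057 × 2² / 4² = -13.6057 × 4 / 16 = -3.40142500 eV

Since -13.60570000 eV < -3.40142500 eV,
B⁴⁺ at n = 5 is more tightly bound (requires more energy to ionize).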